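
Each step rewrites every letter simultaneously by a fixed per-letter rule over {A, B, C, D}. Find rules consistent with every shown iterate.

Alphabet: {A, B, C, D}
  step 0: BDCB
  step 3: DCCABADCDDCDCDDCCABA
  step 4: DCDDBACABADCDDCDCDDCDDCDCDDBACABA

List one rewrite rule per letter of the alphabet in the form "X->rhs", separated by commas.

A->BA, B->CA, C->D, D->DC

  step 3 ⇒ step 4: DCCABADCDDCDCDDCCABA ⇒ DC·D·D·BA·CA·BA·DC·D·DC·DC·D·DC·D·DC·DC·D·D·BA·CA·BA
    A ↦ BA
    B ↦ CA
    C ↦ D
    D ↦ DC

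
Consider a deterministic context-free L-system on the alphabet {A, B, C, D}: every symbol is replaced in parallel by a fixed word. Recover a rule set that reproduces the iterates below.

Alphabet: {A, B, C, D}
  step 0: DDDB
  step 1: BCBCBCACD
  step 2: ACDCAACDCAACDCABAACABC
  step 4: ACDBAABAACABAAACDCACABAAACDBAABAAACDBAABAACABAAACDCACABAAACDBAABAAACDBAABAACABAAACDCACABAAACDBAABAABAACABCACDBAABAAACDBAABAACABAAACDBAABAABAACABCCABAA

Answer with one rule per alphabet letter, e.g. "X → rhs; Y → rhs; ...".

A->BAA, B->ACD, C->CA, D->BC

  step 1 ⇒ step 2: BCBCBCACD ⇒ ACD·CA·ACD·CA·ACD·CA·BAA·CA·BC
    A ↦ BAA
    B ↦ ACD
    C ↦ CA
    D ↦ BC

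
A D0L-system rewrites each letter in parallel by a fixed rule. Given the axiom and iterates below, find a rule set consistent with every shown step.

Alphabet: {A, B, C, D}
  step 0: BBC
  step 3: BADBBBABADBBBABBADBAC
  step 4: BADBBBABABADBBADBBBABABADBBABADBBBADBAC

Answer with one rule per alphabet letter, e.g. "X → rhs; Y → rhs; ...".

  step 3 ⇒ step 4: BADBBBABADBBBABBADBAC ⇒ BA·DB·B·BA·BA·BA·DB·BA·DB·B·BA·BA·BA·DB·BA·BA·DB·B·BA·DB·AC
    A ↦ DB
    B ↦ BA
    C ↦ AC
    D ↦ B

A->DB, B->BA, C->AC, D->B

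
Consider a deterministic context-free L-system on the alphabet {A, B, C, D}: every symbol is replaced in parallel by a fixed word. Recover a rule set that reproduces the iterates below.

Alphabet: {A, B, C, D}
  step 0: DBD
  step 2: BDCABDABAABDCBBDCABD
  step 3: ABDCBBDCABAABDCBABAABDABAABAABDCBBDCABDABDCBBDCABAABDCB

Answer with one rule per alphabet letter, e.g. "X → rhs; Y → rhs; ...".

  step 2 ⇒ step 3: BDCABDABAABDCBBDCABD ⇒ ABD·CB·BDC·ABA·ABD·CB·ABA·ABD·ABA·ABA·ABD·CB·BDC·ABD·ABD·CB·BDC·ABA·ABD·CB
    A ↦ ABA
    B ↦ ABD
    C ↦ BDC
    D ↦ CB

A->ABA, B->ABD, C->BDC, D->CB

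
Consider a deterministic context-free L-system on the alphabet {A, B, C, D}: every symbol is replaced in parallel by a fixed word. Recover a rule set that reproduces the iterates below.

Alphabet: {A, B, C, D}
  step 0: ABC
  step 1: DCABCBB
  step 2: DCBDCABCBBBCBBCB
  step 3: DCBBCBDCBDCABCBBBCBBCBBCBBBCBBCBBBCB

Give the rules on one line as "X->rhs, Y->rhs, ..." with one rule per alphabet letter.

  step 2 ⇒ step 3: DCBDCABCBBBCBBCB ⇒ DC·B·BCB·DC·B·DCA·BCB·B·BCB·BCB·BCB·B·BCB·BCB·B·BCB
    A ↦ DCA
    B ↦ BCB
    C ↦ B
    D ↦ DC

A->DCA, B->BCB, C->B, D->DC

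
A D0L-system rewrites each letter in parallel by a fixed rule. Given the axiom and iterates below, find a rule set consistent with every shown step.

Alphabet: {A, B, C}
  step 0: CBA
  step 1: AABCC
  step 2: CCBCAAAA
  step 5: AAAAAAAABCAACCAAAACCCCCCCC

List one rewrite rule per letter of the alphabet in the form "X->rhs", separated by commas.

A->C, B->BC, C->AA

  step 1 ⇒ step 2: AABCC ⇒ C·C·BC·AA·AA
    A ↦ C
    B ↦ BC
    C ↦ AA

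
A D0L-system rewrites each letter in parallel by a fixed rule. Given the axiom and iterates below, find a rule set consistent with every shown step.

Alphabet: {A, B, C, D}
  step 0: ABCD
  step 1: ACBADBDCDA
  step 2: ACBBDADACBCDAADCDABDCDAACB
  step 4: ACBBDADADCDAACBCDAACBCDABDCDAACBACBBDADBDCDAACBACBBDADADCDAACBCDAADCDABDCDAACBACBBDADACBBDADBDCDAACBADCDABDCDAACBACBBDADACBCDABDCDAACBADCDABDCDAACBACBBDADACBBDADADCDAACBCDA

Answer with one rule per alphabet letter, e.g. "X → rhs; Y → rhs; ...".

A->ACB, B->AD, C->BD, D->CDA

  step 1 ⇒ step 2: ACBADBDCDA ⇒ ACB·BD·AD·ACB·CDA·AD·CDA·BD·CDA·ACB
    A ↦ ACB
    B ↦ AD
    C ↦ BD
    D ↦ CDA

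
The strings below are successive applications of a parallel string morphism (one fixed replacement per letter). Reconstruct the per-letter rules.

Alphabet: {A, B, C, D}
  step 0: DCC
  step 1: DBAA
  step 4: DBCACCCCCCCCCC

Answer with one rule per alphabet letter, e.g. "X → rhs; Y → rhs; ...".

  step 0 ⇒ step 1: DCC ⇒ DB·A·A
    C ↦ A
    D ↦ DB
    A ↦ CC  (constrained at step 1)
    B ↦ C  (constrained at step 1)

A->CC, B->C, C->A, D->DB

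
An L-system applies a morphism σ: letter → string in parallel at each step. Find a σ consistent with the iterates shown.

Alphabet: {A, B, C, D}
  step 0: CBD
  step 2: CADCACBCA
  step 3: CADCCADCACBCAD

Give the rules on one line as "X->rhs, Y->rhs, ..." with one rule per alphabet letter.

  step 2 ⇒ step 3: CADCACBCA ⇒ CA·D·C·CA·D·CA·CB·CA·D
    A ↦ D
    B ↦ CB
    C ↦ CA
    D ↦ C

A->D, B->CB, C->CA, D->C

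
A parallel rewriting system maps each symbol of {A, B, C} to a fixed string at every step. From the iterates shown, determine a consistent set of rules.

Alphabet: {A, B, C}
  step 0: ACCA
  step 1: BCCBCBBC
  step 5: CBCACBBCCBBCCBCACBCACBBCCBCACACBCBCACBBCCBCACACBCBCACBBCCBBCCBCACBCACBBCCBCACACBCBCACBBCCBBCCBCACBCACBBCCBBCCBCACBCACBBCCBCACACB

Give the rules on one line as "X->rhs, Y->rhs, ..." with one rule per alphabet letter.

  step 0 ⇒ step 1: ACCA ⇒ BC·CB·CB·BC
    A ↦ BC
    C ↦ CB
    B ↦ CA  (constrained at step 1)

A->BC, B->CA, C->CB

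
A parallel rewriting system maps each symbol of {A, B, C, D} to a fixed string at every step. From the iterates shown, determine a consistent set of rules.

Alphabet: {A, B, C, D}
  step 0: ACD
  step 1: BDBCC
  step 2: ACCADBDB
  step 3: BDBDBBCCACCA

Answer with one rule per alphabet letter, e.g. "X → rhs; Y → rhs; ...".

A->B, B->A, C->DB, D->CC

  step 2 ⇒ step 3: ACCADBDB ⇒ B·DB·DB·B·CC·A·CC·A
    A ↦ B
    B ↦ A
    C ↦ DB
    D ↦ CC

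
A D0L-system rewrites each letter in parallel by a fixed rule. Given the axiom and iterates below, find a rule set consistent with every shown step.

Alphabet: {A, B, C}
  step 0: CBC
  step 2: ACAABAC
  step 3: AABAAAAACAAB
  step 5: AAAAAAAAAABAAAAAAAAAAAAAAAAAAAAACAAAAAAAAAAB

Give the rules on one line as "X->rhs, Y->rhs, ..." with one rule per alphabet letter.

  step 2 ⇒ step 3: ACAABAC ⇒ AA·B·AA·AA·AC·AA·B
    A ↦ AA
    B ↦ AC
    C ↦ B

A->AA, B->AC, C->B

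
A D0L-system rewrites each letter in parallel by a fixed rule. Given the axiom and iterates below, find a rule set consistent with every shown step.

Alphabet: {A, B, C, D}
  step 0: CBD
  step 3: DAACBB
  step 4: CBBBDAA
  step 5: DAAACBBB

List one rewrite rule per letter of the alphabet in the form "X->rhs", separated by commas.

  step 4 ⇒ step 5: CBBBDAA ⇒ D·A·A·A·CB·B·B
    A ↦ B
    B ↦ A
    C ↦ D
    D ↦ CB

A->B, B->A, C->D, D->CB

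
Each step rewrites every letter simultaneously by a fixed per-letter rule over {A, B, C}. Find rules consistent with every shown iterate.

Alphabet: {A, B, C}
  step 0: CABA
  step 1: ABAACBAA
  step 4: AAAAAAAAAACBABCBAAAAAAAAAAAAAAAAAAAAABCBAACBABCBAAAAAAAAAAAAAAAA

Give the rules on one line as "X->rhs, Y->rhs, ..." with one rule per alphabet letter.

A->AA, B->CB, C->AB

  step 0 ⇒ step 1: CABA ⇒ AB·AA·CB·AA
    A ↦ AA
    B ↦ CB
    C ↦ AB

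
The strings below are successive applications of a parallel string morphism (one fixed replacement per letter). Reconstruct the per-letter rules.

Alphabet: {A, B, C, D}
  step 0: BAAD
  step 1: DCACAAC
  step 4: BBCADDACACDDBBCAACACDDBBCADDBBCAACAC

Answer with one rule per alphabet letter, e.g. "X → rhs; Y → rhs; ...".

  step 0 ⇒ step 1: BAAD ⇒ D·CA·CA·AC
    A ↦ CA
    B ↦ D
    D ↦ AC
    C ↦ BB  (constrained at step 1)

A->CA, B->D, C->BB, D->AC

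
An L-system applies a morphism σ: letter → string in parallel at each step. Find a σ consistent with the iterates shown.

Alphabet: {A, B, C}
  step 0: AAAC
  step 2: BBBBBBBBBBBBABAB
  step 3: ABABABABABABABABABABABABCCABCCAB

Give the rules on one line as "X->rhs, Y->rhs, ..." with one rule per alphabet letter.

A->CC, B->AB, C->BB

  step 2 ⇒ step 3: BBBBBBBBBBBBABAB ⇒ AB·AB·AB·AB·AB·AB·AB·AB·AB·AB·AB·AB·CC·AB·CC·AB
    A ↦ CC
    B ↦ AB
    C ↦ BB  (constrained at step 0)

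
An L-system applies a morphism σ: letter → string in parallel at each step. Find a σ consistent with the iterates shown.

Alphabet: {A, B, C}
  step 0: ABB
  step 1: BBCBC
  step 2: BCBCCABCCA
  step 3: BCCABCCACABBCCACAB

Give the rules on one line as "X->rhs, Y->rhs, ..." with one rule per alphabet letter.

A->B, B->BC, C->CA

  step 2 ⇒ step 3: BCBCCABCCA ⇒ BC·CA·BC·CA·CA·B·BC·CA·CA·B
    A ↦ B
    B ↦ BC
    C ↦ CA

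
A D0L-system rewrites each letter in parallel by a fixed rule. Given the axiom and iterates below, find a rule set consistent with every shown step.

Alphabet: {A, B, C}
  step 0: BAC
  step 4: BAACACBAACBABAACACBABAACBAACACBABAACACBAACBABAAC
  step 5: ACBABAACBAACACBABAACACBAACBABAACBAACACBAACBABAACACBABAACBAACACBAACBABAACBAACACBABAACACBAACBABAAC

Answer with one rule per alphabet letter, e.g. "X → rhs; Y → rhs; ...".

A->BA, B->AC, C->AC

  step 4 ⇒ step 5: BAACACBAACBABAACACBABAACBAACACBABAACACBAACBABAAC ⇒ AC·BA·BA·AC·BA·AC·AC·BA·BA·AC·AC·BA·AC·BA·BA·AC·BA·AC·AC·BA·AC·BA·BA·AC·AC·BA·BA·AC·BA·AC·AC·BA·AC·BA·BA·AC·BA·AC·AC·BA·BA·AC·AC·BA·AC·BA·BA·AC
    A ↦ BA
    B ↦ AC
    C ↦ AC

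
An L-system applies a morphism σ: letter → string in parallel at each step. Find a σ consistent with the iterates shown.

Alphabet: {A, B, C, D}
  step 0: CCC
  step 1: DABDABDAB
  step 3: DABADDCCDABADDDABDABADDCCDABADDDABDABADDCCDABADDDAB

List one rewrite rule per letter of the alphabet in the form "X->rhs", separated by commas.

A->ADD, B->CAC, C->DAB, D->C

  step 0 ⇒ step 1: CCC ⇒ DAB·DAB·DAB
    C ↦ DAB
    A ↦ ADD  (constrained at step 1)
    B ↦ CAC  (constrained at step 1)
    D ↦ C  (constrained at step 1)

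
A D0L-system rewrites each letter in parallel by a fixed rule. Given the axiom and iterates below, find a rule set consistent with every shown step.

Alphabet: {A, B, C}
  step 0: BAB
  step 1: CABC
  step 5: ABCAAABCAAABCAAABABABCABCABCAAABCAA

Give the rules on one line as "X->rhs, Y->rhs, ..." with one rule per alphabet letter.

  step 0 ⇒ step 1: BAB ⇒ C·AB·C
    A ↦ AB
    B ↦ C
    C ↦ AA  (constrained at step 1)

A->AB, B->C, C->AA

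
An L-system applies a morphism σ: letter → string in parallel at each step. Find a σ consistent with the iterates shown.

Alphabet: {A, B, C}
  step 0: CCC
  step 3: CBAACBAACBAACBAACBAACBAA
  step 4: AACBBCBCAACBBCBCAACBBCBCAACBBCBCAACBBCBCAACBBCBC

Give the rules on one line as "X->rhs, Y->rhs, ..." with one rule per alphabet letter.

A->BC, B->CB, C->AA

  step 3 ⇒ step 4: CBAACBAACBAACBAACBAACBAA ⇒ AA·CB·BC·BC·AA·CB·BC·BC·AA·CB·BC·BC·AA·CB·BC·BC·AA·CB·BC·BC·AA·CB·BC·BC
    A ↦ BC
    B ↦ CB
    C ↦ AA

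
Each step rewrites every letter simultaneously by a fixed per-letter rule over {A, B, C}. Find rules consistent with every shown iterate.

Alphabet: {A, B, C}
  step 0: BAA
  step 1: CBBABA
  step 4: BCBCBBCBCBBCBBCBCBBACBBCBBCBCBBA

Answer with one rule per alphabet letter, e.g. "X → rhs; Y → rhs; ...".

  step 0 ⇒ step 1: BAA ⇒ CB·BA·BA
    A ↦ BA
    B ↦ CB
    C ↦ B  (constrained at step 1)

A->BA, B->CB, C->B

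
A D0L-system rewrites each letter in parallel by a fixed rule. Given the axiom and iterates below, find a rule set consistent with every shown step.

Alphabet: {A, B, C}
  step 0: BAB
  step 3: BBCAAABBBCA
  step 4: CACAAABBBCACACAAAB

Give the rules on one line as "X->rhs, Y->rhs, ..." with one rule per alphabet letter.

  step 3 ⇒ step 4: BBCAAABBBCA ⇒ CA·CA·AA·B·B·B·CA·CA·CA·AA·B
    A ↦ B
    B ↦ CA
    C ↦ AA

A->B, B->CA, C->AA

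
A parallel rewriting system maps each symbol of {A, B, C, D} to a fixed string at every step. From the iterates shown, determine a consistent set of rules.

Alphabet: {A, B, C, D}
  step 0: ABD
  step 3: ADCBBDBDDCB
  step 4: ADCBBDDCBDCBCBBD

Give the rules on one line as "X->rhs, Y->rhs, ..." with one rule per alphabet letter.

A->AD, B->D, C->B, D->CB

  step 3 ⇒ step 4: ADCBBDBDDCB ⇒ AD·CB·B·D·D·CB·D·CB·CB·B·D
    A ↦ AD
    B ↦ D
    C ↦ B
    D ↦ CB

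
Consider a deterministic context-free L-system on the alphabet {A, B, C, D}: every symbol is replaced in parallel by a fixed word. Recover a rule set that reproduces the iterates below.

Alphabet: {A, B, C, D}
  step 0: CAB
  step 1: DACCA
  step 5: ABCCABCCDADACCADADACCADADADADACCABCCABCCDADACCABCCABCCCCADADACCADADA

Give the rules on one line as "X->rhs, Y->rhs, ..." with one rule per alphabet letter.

A->CC, B->A, C->DA, D->AB

  step 0 ⇒ step 1: CAB ⇒ DA·CC·A
    A ↦ CC
    B ↦ A
    C ↦ DA
    D ↦ AB  (constrained at step 1)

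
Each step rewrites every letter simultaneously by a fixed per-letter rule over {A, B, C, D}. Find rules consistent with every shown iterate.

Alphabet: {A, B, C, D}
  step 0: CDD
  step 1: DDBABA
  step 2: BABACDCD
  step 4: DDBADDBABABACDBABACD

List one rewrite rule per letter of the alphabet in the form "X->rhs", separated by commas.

A->D, B->C, C->DD, D->BA

  step 1 ⇒ step 2: DDBABA ⇒ BA·BA·C·D·C·D
    A ↦ D
    B ↦ C
    D ↦ BA
  step 0 ⇒ step 1: CDD ⇒ DD·BA·BA
    C ↦ DD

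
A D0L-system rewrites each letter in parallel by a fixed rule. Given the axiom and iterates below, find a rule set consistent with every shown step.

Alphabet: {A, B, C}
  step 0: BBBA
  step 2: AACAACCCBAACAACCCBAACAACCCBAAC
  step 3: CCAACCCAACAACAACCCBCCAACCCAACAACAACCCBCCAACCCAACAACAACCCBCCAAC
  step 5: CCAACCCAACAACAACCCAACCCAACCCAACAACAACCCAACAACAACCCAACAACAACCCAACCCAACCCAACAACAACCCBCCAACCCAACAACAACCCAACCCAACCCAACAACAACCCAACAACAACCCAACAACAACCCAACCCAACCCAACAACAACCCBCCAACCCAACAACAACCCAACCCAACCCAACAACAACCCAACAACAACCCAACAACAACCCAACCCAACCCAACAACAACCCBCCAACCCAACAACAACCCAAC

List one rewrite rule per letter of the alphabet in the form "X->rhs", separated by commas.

  step 2 ⇒ step 3: AACAACCCBAACAACCCBAACAACCCBAAC ⇒ C·C·AAC·C·C·AAC·AAC·AAC·CCB·C·C·AAC·C·C·AAC·AAC·AAC·CCB·C·C·AAC·C·C·AAC·AAC·AAC·CCB·C·C·AAC
    A ↦ C
    B ↦ CCB
    C ↦ AAC

A->C, B->CCB, C->AAC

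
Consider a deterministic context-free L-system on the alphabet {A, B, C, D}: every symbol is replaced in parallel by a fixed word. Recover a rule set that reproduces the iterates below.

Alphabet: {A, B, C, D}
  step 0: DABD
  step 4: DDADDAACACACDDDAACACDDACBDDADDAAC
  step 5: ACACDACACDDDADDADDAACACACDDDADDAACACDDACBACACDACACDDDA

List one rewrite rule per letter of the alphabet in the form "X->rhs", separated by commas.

  step 4 ⇒ step 5: DDADDAACACACDDDAACACDDACBDDADDAAC ⇒ AC·AC·D·AC·AC·D·D·DA·D·DA·D·DA·AC·AC·AC·D·D·DA·D·DA·AC·AC·D·DA·CB·AC·AC·D·AC·AC·D·D·DA
    A ↦ D
    B ↦ CB
    C ↦ DA
    D ↦ AC

A->D, B->CB, C->DA, D->AC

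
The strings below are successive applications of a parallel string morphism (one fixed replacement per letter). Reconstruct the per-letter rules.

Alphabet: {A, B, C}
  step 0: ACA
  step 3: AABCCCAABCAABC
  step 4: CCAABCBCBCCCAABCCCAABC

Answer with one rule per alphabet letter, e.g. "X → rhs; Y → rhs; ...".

  step 3 ⇒ step 4: AABCCCAABCAABC ⇒ C·C·AA·BC·BC·BC·C·C·AA·BC·C·C·AA·BC
    A ↦ C
    B ↦ AA
    C ↦ BC

A->C, B->AA, C->BC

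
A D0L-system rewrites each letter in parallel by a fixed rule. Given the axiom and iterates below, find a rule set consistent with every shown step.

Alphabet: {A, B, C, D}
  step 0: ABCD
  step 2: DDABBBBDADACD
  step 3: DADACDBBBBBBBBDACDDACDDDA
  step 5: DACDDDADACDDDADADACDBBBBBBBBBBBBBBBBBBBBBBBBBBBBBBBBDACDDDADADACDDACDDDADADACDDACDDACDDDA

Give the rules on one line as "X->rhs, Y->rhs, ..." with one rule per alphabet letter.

  step 2 ⇒ step 3: DDABBBBDADACD ⇒ DA·DA·CD·BB·BB·BB·BB·DA·CD·DA·CD·D·DA
    A ↦ CD
    B ↦ BB
    C ↦ D
    D ↦ DA

A->CD, B->BB, C->D, D->DA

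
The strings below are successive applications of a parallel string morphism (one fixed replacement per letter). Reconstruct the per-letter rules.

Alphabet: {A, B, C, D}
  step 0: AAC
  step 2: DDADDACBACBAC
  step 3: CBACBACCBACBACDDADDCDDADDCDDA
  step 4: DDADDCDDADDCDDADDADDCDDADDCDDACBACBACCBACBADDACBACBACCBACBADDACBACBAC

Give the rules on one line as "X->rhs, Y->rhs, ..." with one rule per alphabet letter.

  step 3 ⇒ step 4: CBACBACCBACBACDDADDCDDADDCDDA ⇒ DDA·DD·C·DDA·DD·C·DDA·DDA·DD·C·DDA·DD·C·DDA·CBA·CBA·C·CBA·CBA·DDA·CBA·CBA·C·CBA·CBA·DDA·CBA·CBA·C
    A ↦ C
    B ↦ DD
    C ↦ DDA
    D ↦ CBA

A->C, B->DD, C->DDA, D->CBA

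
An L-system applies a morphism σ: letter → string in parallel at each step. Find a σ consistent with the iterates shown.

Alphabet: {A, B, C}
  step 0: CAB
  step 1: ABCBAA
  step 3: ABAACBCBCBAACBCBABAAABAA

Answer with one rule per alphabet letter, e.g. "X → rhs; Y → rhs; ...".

A->CB, B->AA, C->AB

  step 0 ⇒ step 1: CAB ⇒ AB·CB·AA
    A ↦ CB
    B ↦ AA
    C ↦ AB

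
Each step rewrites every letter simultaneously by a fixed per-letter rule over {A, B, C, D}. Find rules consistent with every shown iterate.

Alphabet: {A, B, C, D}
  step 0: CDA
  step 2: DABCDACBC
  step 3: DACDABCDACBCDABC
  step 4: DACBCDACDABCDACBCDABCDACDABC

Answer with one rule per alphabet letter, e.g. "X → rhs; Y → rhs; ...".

  step 3 ⇒ step 4: DACDABCDACBCDABC ⇒ DA·C·BC·DA·C·DA·BC·DA·C·BC·DA·BC·DA·C·DA·BC
    A ↦ C
    B ↦ DA
    C ↦ BC
    D ↦ DA

A->C, B->DA, C->BC, D->DA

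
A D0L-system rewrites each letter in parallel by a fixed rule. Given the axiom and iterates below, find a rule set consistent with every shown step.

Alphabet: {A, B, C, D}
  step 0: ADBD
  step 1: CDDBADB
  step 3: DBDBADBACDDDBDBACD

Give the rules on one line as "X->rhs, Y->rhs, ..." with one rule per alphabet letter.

  step 0 ⇒ step 1: ADBD ⇒ CD·DB·A·DB
    A ↦ CD
    B ↦ A
    D ↦ DB
    C ↦ D  (constrained at step 1)

A->CD, B->A, C->D, D->DB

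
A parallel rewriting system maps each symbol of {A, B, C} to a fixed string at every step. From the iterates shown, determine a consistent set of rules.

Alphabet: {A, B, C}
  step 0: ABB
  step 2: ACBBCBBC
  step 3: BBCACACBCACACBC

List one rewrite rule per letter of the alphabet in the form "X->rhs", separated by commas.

A->B, B->AC, C->BC

  step 2 ⇒ step 3: ACBBCBBC ⇒ B·BC·AC·AC·BC·AC·AC·BC
    A ↦ B
    B ↦ AC
    C ↦ BC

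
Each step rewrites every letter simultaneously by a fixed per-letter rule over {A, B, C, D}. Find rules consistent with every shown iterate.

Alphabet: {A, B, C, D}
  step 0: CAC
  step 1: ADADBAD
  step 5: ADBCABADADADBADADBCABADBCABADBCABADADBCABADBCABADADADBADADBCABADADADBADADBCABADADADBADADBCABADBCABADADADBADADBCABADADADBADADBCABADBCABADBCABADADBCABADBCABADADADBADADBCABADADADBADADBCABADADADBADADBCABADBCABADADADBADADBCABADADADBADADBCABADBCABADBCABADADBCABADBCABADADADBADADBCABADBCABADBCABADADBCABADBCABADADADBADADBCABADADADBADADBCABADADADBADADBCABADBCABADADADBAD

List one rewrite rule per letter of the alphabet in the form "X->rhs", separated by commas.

  step 0 ⇒ step 1: CAC ⇒ AD·ADB·AD
    A ↦ ADB
    C ↦ AD
    B ↦ AD  (constrained at step 1)
    D ↦ CAB  (constrained at step 1)

A->ADB, B->AD, C->AD, D->CAB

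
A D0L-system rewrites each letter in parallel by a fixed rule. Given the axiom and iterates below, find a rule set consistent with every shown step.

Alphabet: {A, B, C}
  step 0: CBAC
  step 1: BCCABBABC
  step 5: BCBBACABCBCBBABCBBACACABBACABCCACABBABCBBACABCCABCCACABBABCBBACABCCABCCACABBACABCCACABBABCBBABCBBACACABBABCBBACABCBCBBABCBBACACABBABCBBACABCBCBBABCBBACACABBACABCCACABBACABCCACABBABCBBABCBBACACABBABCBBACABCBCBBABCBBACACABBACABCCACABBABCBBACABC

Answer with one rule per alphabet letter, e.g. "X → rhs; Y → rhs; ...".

A->BBA, B->CA, C->BC

  step 0 ⇒ step 1: CBAC ⇒ BC·CA·BBA·BC
    A ↦ BBA
    B ↦ CA
    C ↦ BC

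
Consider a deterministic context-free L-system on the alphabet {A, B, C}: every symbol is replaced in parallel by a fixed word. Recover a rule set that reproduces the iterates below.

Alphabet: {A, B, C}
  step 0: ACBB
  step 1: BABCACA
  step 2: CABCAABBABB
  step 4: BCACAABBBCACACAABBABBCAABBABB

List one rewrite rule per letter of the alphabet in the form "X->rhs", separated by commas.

  step 1 ⇒ step 2: BABCACA ⇒ CA·B·CA·AB·B·AB·B
    A ↦ B
    B ↦ CA
    C ↦ AB

A->B, B->CA, C->AB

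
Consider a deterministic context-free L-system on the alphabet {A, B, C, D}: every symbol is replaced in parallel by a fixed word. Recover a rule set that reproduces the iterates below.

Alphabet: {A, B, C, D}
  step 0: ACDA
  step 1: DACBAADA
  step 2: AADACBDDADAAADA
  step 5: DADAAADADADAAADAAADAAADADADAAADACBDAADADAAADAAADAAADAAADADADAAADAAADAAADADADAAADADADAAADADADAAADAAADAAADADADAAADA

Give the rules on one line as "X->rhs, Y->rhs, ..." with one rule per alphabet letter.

  step 1 ⇒ step 2: DACBAADA ⇒ AA·DA·CB·D·DA·DA·AA·DA
    A ↦ DA
    B ↦ D
    C ↦ CB
    D ↦ AA

A->DA, B->D, C->CB, D->AA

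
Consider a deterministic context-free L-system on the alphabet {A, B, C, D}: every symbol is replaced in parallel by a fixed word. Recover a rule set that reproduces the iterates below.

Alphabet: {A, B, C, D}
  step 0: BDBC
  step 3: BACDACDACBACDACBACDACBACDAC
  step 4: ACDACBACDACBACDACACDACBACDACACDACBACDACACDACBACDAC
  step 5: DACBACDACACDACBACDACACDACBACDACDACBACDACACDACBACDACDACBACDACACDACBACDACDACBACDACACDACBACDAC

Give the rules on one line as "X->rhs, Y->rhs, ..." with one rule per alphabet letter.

A->D, B->AC, C->AC, D->BAC

  step 4 ⇒ step 5: ACDACBACDACBACDACACDACBACDACACDACBACDACACDACBACDAC ⇒ D·AC·BAC·D·AC·AC·D·AC·BAC·D·AC·AC·D·AC·BAC·D·AC·D·AC·BAC·D·AC·AC·D·AC·BAC·D·AC·D·AC·BAC·D·AC·AC·D·AC·BAC·D·AC·D·AC·BAC·D·AC·AC·D·AC·BAC·D·AC
    A ↦ D
    B ↦ AC
    C ↦ AC
    D ↦ BAC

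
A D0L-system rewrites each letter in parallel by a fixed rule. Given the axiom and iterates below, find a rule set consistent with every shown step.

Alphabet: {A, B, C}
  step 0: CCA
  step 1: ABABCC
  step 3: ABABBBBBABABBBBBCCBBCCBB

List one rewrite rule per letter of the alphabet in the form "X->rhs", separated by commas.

A->CC, B->BB, C->AB

  step 0 ⇒ step 1: CCA ⇒ AB·AB·CC
    A ↦ CC
    C ↦ AB
    B ↦ BB  (constrained at step 1)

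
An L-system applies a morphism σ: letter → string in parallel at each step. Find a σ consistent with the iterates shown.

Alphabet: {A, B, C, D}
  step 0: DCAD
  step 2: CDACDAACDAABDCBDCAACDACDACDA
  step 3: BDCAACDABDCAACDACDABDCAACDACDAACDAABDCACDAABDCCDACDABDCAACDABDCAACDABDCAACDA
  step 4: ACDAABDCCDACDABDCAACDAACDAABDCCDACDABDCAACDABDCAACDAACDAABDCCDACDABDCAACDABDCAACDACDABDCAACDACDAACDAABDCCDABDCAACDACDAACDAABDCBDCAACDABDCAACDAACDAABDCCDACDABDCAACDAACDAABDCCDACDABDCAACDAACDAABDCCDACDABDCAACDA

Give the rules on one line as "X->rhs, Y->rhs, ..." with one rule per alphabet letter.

A->CDA, B->ACD, C->BDC, D->AA

  step 3 ⇒ step 4: BDCAACDABDCAACDACDABDCAACDACDAACDAABDCACDAABDCCDACDABDCAACDABDCAACDABDCAACDA ⇒ ACD·AA·BDC·CDA·CDA·BDC·AA·CDA·ACD·AA·BDC·CDA·CDA·BDC·AA·CDA·BDC·AA·CDA·ACD·AA·BDC·CDA·CDA·BDC·AA·CDA·BDC·AA·CDA·CDA·BDC·AA·CDA·CDA·ACD·AA·BDC·CDA·BDC·AA·CDA·CDA·ACD·AA·BDC·BDC·AA·CDA·BDC·AA·CDA·ACD·AA·BDC·CDA·CDA·BDC·AA·CDA·ACD·AA·BDC·CDA·CDA·BDC·AA·CDA·ACD·AA·BDC·CDA·CDA·BDC·AA·CDA
    A ↦ CDA
    B ↦ ACD
    C ↦ BDC
    D ↦ AA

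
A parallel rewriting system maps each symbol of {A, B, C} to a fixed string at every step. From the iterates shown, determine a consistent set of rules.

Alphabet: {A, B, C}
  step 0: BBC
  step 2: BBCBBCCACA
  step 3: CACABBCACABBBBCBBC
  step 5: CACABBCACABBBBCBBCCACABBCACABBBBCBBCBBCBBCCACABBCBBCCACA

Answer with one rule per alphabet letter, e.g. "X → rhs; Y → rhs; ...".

A->C, B->CA, C->BB

  step 2 ⇒ step 3: BBCBBCCACA ⇒ CA·CA·BB·CA·CA·BB·BB·C·BB·C
    A ↦ C
    B ↦ CA
    C ↦ BB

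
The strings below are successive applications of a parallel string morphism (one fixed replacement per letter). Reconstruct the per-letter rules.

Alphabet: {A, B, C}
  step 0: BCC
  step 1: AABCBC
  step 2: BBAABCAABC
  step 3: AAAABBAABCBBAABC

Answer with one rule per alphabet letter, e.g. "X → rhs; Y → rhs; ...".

  step 2 ⇒ step 3: BBAABCAABC ⇒ AA·AA·B·B·AA·BC·B·B·AA·BC
    A ↦ B
    B ↦ AA
    C ↦ BC

A->B, B->AA, C->BC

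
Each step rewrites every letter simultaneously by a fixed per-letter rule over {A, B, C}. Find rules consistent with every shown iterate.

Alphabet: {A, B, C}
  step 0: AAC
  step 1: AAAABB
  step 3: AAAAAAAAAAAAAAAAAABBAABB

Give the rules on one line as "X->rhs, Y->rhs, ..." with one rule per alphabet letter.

  step 0 ⇒ step 1: AAC ⇒ AA·AA·BB
    A ↦ AA
    C ↦ BB
    B ↦ AC  (constrained at step 1)

A->AA, B->AC, C->BB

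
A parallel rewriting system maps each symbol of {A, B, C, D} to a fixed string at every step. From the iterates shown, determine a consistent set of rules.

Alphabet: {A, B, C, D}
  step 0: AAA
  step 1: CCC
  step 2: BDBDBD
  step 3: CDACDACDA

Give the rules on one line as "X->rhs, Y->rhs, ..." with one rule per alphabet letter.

  step 2 ⇒ step 3: BDBDBD ⇒ C·DA·C·DA·C·DA
    B ↦ C
    D ↦ DA
  step 0 ⇒ step 1: AAA ⇒ C·C·C
    A ↦ C
  step 1 ⇒ step 2: CCC ⇒ BD·BD·BD
    C ↦ BD

A->C, B->C, C->BD, D->DA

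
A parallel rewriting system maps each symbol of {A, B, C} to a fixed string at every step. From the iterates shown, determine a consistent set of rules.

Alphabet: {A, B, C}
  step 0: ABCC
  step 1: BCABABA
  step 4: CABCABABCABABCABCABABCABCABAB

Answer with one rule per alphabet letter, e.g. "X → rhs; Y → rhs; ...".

  step 0 ⇒ step 1: ABCC ⇒ B·CA·BA·BA
    A ↦ B
    B ↦ CA
    C ↦ BA

A->B, B->CA, C->BA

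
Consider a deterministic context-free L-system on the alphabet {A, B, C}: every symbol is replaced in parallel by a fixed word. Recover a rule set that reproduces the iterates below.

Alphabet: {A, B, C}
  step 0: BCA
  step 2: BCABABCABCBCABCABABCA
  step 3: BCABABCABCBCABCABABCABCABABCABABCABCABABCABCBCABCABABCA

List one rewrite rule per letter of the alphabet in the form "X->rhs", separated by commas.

A->BCA, B->BC, C->ABA

  step 2 ⇒ step 3: BCABABCABCBCABCABABCA ⇒ BC·ABA·BCA·BC·BCA·BC·ABA·BCA·BC·ABA·BC·ABA·BCA·BC·ABA·BCA·BC·BCA·BC·ABA·BCA
    A ↦ BCA
    B ↦ BC
    C ↦ ABA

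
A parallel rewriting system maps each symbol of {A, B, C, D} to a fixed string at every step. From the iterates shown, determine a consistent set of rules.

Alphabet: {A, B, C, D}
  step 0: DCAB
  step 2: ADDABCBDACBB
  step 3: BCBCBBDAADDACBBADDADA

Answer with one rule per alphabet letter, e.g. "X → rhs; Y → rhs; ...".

A->B, B->DA, C->AD, D->CB

  step 2 ⇒ step 3: ADDABCBDACBB ⇒ B·CB·CB·B·DA·AD·DA·CB·B·AD·DA·DA
    A ↦ B
    B ↦ DA
    C ↦ AD
    D ↦ CB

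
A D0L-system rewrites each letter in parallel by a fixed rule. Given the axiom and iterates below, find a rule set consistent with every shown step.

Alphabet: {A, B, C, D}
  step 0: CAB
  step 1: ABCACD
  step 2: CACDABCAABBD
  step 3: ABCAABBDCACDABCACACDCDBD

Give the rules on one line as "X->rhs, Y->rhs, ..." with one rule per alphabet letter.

A->CA, B->CD, C->AB, D->BD

  step 2 ⇒ step 3: CACDABCAABBD ⇒ AB·CA·AB·BD·CA·CD·AB·CA·CA·CD·CD·BD
    A ↦ CA
    B ↦ CD
    C ↦ AB
    D ↦ BD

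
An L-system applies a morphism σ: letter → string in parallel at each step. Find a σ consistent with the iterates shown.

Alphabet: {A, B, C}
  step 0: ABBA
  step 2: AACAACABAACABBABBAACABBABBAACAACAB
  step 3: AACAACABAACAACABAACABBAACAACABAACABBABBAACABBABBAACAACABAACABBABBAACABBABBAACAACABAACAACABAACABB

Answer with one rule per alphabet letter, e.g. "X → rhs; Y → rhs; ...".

  step 2 ⇒ step 3: AACAACABAACABBABBAACABBABBAACAACAB ⇒ AAC·AAC·AB·AAC·AAC·AB·AAC·ABB·AAC·AAC·AB·AAC·ABB·ABB·AAC·ABB·ABB·AAC·AAC·AB·AAC·ABB·ABB·AAC·ABB·ABB·AAC·AAC·AB·AAC·AAC·AB·AAC·ABB
    A ↦ AAC
    B ↦ ABB
    C ↦ AB

A->AAC, B->ABB, C->AB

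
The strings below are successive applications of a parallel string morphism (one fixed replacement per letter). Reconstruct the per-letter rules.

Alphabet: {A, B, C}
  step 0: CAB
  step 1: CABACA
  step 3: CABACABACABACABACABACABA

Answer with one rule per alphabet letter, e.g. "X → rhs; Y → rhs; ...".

  step 0 ⇒ step 1: CAB ⇒ CA·BA·CA
    A ↦ BA
    B ↦ CA
    C ↦ CA

A->BA, B->CA, C->CA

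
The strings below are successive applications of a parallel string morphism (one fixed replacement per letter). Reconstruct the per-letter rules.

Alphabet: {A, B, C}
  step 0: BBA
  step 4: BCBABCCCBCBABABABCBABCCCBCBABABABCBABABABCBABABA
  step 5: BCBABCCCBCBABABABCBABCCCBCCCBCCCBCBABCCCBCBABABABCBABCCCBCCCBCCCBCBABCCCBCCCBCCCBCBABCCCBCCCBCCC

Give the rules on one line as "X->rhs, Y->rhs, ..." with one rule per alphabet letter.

  step 4 ⇒ step 5: BCBABCCCBCBABABABCBABCCCBCBABABABCBABABABCBABABA ⇒ BC·BA·BC·CC·BC·BA·BA·BA·BC·BA·BC·CC·BC·CC·BC·CC·BC·BA·BC·CC·BC·BA·BA·BA·BC·BA·BC·CC·BC·CC·BC·CC·BC·BA·BC·CC·BC·CC·BC·CC·BC·BA·BC·CC·BC·CC·BC·CC
    A ↦ CC
    B ↦ BC
    C ↦ BA

A->CC, B->BC, C->BA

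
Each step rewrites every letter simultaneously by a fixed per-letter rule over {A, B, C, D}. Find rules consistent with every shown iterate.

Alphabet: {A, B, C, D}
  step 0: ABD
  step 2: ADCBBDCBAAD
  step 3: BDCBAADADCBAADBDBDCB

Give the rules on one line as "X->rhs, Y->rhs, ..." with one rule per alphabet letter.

A->BD, B->AD, C->A, D->CB

  step 2 ⇒ step 3: ADCBBDCBAAD ⇒ BD·CB·A·AD·AD·CB·A·AD·BD·BD·CB
    A ↦ BD
    B ↦ AD
    C ↦ A
    D ↦ CB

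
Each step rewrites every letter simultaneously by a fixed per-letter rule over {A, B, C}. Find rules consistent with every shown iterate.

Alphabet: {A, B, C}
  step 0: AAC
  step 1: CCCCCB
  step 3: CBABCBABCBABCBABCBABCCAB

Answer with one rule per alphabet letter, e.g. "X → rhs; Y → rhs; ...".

A->CC, B->AB, C->CB

  step 0 ⇒ step 1: AAC ⇒ CC·CC·CB
    A ↦ CC
    C ↦ CB
    B ↦ AB  (constrained at step 1)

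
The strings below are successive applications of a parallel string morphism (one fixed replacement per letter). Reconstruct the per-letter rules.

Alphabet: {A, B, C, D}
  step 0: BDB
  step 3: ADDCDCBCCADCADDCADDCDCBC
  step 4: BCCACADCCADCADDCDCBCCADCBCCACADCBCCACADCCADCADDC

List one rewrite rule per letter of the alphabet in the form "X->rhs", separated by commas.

A->BC, B->AD, C->DC, D->CA

  step 3 ⇒ step 4: ADDCDCBCCADCADDCADDCDCBC ⇒ BC·CA·CA·DC·CA·DC·AD·DC·DC·BC·CA·DC·BC·CA·CA·DC·BC·CA·CA·DC·CA·DC·AD·DC
    A ↦ BC
    B ↦ AD
    C ↦ DC
    D ↦ CA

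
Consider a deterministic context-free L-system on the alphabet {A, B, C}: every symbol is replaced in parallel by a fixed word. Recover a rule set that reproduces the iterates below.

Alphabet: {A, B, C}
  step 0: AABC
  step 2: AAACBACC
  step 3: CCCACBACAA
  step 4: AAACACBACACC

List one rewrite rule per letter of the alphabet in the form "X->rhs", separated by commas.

  step 3 ⇒ step 4: CCCACBACAA ⇒ A·A·A·C·A·CBA·C·A·C·C
    A ↦ C
    B ↦ CBA
    C ↦ A

A->C, B->CBA, C->A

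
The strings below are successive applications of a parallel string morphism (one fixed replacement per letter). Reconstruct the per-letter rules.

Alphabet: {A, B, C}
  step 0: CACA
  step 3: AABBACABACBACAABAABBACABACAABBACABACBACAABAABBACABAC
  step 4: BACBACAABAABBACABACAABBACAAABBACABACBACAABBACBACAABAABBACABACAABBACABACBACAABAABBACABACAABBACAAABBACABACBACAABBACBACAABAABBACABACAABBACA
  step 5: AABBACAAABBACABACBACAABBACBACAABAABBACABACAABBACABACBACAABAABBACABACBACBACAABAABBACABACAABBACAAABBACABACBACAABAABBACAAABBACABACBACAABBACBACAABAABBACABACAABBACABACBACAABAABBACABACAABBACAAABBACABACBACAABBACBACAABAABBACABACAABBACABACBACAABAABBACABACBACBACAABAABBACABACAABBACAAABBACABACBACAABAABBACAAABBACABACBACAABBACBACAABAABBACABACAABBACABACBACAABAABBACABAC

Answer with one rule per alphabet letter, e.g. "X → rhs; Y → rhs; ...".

A->BAC, B->AAB, C->A

  step 4 ⇒ step 5: BACBACAABAABBACABACAABBACAAABBACABACBACAABBACBACAABAABBACABACAABBACABACBACAABAABBACABACAABBACAAABBACABACBACAABBACBACAABAABBACABACAABBACA ⇒ AAB·BAC·A·AAB·BAC·A·BAC·BAC·AAB·BAC·BAC·AAB·AAB·BAC·A·BAC·AAB·BAC·A·BAC·BAC·AAB·AAB·BAC·A·BAC·BAC·BAC·AAB·AAB·BAC·A·BAC·AAB·BAC·A·AAB·BAC·A·BAC·BAC·AAB·AAB·BAC·A·AAB·BAC·A·BAC·BAC·AAB·BAC·BAC·AAB·AAB·BAC·A·BAC·AAB·BAC·A·BAC·BAC·AAB·AAB·BAC·A·BAC·AAB·BAC·A·AAB·BAC·A·BAC·BAC·AAB·BAC·BAC·AAB·AAB·BAC·A·BAC·AAB·BAC·A·BAC·BAC·AAB·AAB·BAC·A·BAC·BAC·BAC·AAB·AAB·BAC·A·BAC·AAB·BAC·A·AAB·BAC·A·BAC·BAC·AAB·AAB·BAC·A·AAB·BAC·A·BAC·BAC·AAB·BAC·BAC·AAB·AAB·BAC·A·BAC·AAB·BAC·A·BAC·BAC·AAB·AAB·BAC·A·BAC
    A ↦ BAC
    B ↦ AAB
    C ↦ A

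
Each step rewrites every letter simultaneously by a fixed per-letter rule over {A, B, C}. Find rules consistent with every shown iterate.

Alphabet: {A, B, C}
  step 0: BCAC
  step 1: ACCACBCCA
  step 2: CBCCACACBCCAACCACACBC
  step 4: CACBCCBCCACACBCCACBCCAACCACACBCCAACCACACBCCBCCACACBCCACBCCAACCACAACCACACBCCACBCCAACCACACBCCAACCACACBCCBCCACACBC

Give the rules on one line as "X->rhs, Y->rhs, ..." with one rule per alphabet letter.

A->CBC, B->AC, C->CA

  step 1 ⇒ step 2: ACCACBCCA ⇒ CBC·CA·CA·CBC·CA·AC·CA·CA·CBC
    A ↦ CBC
    B ↦ AC
    C ↦ CA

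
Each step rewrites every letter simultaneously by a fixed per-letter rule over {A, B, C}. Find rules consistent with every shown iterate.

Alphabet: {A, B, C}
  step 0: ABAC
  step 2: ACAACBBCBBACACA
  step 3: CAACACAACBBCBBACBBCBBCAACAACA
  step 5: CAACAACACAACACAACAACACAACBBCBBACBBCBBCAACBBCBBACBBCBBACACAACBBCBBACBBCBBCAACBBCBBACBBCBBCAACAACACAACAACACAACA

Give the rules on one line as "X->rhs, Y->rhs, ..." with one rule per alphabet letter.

A->CA, B->CBB, C->A

  step 2 ⇒ step 3: ACAACBBCBBACACA ⇒ CA·A·CA·CA·A·CBB·CBB·A·CBB·CBB·CA·A·CA·A·CA
    A ↦ CA
    B ↦ CBB
    C ↦ A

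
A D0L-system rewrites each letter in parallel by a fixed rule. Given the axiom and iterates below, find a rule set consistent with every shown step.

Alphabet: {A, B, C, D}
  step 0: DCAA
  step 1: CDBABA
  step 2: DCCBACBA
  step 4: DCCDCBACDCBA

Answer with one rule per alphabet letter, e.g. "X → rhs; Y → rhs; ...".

A->BA, B->C, C->D, D->C

  step 1 ⇒ step 2: CDBABA ⇒ D·C·C·BA·C·BA
    A ↦ BA
    B ↦ C
    C ↦ D
    D ↦ C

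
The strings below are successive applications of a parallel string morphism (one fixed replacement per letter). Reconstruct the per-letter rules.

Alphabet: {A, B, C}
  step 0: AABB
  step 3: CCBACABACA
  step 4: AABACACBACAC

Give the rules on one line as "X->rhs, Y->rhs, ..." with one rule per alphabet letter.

  step 3 ⇒ step 4: CCBACABACA ⇒ A·A·BA·C·A·C·BA·C·A·C
    A ↦ C
    B ↦ BA
    C ↦ A

A->C, B->BA, C->A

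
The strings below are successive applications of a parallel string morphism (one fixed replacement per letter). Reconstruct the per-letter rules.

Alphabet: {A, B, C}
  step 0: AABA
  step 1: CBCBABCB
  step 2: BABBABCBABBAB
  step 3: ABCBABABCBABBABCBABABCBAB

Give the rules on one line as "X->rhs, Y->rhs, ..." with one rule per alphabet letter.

A->CB, B->AB, C->B

  step 2 ⇒ step 3: BABBABCBABBAB ⇒ AB·CB·AB·AB·CB·AB·B·AB·CB·AB·AB·CB·AB
    A ↦ CB
    B ↦ AB
    C ↦ B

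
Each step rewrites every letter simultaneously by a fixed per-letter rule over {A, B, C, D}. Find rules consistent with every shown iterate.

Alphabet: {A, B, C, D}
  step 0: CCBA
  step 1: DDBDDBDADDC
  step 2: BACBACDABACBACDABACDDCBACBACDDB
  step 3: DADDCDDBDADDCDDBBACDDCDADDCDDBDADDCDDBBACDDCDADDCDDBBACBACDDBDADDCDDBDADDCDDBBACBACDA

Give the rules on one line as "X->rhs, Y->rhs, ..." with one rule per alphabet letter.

  step 2 ⇒ step 3: BACBACDABACBACDABACDDCBACBACDDB ⇒ DA·DDC·DDB·DA·DDC·DDB·BAC·DDC·DA·DDC·DDB·DA·DDC·DDB·BAC·DDC·DA·DDC·DDB·BAC·BAC·DDB·DA·DDC·DDB·DA·DDC·DDB·BAC·BAC·DA
    A ↦ DDC
    B ↦ DA
    C ↦ DDB
    D ↦ BAC

A->DDC, B->DA, C->DDB, D->BAC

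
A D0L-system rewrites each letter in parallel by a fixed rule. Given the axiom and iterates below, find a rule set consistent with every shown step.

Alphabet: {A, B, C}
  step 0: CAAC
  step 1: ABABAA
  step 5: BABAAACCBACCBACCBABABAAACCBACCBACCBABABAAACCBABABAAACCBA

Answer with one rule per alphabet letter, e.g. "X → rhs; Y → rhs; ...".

A->BA, B->CC, C->A

  step 0 ⇒ step 1: CAAC ⇒ A·BA·BA·A
    A ↦ BA
    C ↦ A
    B ↦ CC  (constrained at step 1)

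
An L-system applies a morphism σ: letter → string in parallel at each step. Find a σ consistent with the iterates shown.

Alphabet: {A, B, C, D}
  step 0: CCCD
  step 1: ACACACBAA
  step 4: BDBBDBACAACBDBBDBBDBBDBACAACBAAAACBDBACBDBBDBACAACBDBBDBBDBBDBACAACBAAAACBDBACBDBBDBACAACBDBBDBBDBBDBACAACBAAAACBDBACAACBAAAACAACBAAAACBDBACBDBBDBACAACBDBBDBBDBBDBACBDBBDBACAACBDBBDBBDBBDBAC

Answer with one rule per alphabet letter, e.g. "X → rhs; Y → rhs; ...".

  step 0 ⇒ step 1: CCCD ⇒ AC·AC·AC·BAA
    C ↦ AC
    D ↦ BAA
    A ↦ BDB  (constrained at step 1)
    B ↦ AAC  (constrained at step 1)

A->BDB, B->AAC, C->AC, D->BAA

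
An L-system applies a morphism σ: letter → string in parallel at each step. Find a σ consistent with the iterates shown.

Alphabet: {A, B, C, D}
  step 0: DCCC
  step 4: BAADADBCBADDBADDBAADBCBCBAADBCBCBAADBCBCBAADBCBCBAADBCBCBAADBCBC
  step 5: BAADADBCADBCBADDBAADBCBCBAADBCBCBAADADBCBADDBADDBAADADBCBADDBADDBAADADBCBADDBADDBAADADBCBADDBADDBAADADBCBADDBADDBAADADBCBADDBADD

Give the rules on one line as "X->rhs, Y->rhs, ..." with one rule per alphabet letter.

  step 4 ⇒ step 5: BAADADBCBADDBADDBAADBCBCBAADBCBCBAADBCBCBAADBCBCBAADBCBCBAADBCBC ⇒ BA·AD·AD·BC·AD·BC·BA·DD·BA·AD·BC·BC·BA·AD·BC·BC·BA·AD·AD·BC·BA·DD·BA·DD·BA·AD·AD·BC·BA·DD·BA·DD·BA·AD·AD·BC·BA·DD·BA·DD·BA·AD·AD·BC·BA·DD·BA·DD·BA·AD·AD·BC·BA·DD·BA·DD·BA·AD·AD·BC·BA·DD·BA·DD
    A ↦ AD
    B ↦ BA
    C ↦ DD
    D ↦ BC

A->AD, B->BA, C->DD, D->BC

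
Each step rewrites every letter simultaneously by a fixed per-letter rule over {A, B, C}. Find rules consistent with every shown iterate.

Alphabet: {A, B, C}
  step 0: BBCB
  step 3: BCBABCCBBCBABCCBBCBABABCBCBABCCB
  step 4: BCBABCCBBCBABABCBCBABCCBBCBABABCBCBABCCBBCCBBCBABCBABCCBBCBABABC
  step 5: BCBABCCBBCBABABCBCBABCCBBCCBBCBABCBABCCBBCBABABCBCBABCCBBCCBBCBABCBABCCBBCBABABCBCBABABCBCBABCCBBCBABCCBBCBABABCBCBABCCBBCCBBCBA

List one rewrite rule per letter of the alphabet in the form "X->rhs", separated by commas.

A->CB, B->BC, C->BA

  step 4 ⇒ step 5: BCBABCCBBCBABABCBCBABCCBBCBABABCBCBABCCBBCCBBCBABCBABCCBBCBABABC ⇒ BC·BA·BC·CB·BC·BA·BA·BC·BC·BA·BC·CB·BC·CB·BC·BA·BC·BA·BC·CB·BC·BA·BA·BC·BC·BA·BC·CB·BC·CB·BC·BA·BC·BA·BC·CB·BC·BA·BA·BC·BC·BA·BA·BC·BC·BA·BC·CB·BC·BA·BC·CB·BC·BA·BA·BC·BC·BA·BC·CB·BC·CB·BC·BA
    A ↦ CB
    B ↦ BC
    C ↦ BA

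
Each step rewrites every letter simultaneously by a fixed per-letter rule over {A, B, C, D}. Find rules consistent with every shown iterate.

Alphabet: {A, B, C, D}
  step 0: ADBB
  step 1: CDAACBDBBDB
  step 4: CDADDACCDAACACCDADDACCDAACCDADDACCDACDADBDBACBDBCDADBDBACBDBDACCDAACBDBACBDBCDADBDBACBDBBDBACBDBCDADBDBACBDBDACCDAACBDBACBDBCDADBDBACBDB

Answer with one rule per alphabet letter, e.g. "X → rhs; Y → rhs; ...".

  step 0 ⇒ step 1: ADBB ⇒ CDA·AC·BDB·BDB
    A ↦ CDA
    B ↦ BDB
    D ↦ AC
    C ↦ D  (constrained at step 1)

A->CDA, B->BDB, C->D, D->AC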